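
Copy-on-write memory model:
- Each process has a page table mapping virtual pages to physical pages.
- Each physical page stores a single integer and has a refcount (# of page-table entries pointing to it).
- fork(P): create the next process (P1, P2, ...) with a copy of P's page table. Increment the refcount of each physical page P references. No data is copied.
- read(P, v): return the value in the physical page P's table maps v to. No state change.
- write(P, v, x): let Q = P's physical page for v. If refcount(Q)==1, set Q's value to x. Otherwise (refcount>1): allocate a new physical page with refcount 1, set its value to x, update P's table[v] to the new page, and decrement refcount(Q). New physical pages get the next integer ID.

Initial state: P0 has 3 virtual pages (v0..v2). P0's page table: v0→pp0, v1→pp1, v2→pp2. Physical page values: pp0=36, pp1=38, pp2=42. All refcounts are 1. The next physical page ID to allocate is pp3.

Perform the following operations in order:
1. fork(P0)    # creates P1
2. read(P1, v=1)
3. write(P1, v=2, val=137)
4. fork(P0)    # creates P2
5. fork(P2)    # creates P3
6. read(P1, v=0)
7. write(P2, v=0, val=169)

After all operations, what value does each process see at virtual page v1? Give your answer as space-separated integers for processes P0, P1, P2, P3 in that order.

Answer: 38 38 38 38

Derivation:
Op 1: fork(P0) -> P1. 3 ppages; refcounts: pp0:2 pp1:2 pp2:2
Op 2: read(P1, v1) -> 38. No state change.
Op 3: write(P1, v2, 137). refcount(pp2)=2>1 -> COPY to pp3. 4 ppages; refcounts: pp0:2 pp1:2 pp2:1 pp3:1
Op 4: fork(P0) -> P2. 4 ppages; refcounts: pp0:3 pp1:3 pp2:2 pp3:1
Op 5: fork(P2) -> P3. 4 ppages; refcounts: pp0:4 pp1:4 pp2:3 pp3:1
Op 6: read(P1, v0) -> 36. No state change.
Op 7: write(P2, v0, 169). refcount(pp0)=4>1 -> COPY to pp4. 5 ppages; refcounts: pp0:3 pp1:4 pp2:3 pp3:1 pp4:1
P0: v1 -> pp1 = 38
P1: v1 -> pp1 = 38
P2: v1 -> pp1 = 38
P3: v1 -> pp1 = 38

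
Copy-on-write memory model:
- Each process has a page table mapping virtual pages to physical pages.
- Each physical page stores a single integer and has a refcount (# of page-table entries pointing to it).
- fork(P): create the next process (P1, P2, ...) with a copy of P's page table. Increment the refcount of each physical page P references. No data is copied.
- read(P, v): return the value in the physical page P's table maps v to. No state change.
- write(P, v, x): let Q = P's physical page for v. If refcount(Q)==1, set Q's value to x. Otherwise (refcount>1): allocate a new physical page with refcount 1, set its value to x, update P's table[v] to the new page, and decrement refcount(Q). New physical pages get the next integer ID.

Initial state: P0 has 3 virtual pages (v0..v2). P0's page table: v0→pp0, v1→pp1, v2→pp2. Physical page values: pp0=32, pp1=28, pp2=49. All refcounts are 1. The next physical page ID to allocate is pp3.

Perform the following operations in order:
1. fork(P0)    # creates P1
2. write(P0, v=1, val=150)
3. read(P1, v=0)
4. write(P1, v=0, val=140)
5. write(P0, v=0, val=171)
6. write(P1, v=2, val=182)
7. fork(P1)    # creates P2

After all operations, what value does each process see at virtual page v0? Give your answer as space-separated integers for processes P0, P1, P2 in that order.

Answer: 171 140 140

Derivation:
Op 1: fork(P0) -> P1. 3 ppages; refcounts: pp0:2 pp1:2 pp2:2
Op 2: write(P0, v1, 150). refcount(pp1)=2>1 -> COPY to pp3. 4 ppages; refcounts: pp0:2 pp1:1 pp2:2 pp3:1
Op 3: read(P1, v0) -> 32. No state change.
Op 4: write(P1, v0, 140). refcount(pp0)=2>1 -> COPY to pp4. 5 ppages; refcounts: pp0:1 pp1:1 pp2:2 pp3:1 pp4:1
Op 5: write(P0, v0, 171). refcount(pp0)=1 -> write in place. 5 ppages; refcounts: pp0:1 pp1:1 pp2:2 pp3:1 pp4:1
Op 6: write(P1, v2, 182). refcount(pp2)=2>1 -> COPY to pp5. 6 ppages; refcounts: pp0:1 pp1:1 pp2:1 pp3:1 pp4:1 pp5:1
Op 7: fork(P1) -> P2. 6 ppages; refcounts: pp0:1 pp1:2 pp2:1 pp3:1 pp4:2 pp5:2
P0: v0 -> pp0 = 171
P1: v0 -> pp4 = 140
P2: v0 -> pp4 = 140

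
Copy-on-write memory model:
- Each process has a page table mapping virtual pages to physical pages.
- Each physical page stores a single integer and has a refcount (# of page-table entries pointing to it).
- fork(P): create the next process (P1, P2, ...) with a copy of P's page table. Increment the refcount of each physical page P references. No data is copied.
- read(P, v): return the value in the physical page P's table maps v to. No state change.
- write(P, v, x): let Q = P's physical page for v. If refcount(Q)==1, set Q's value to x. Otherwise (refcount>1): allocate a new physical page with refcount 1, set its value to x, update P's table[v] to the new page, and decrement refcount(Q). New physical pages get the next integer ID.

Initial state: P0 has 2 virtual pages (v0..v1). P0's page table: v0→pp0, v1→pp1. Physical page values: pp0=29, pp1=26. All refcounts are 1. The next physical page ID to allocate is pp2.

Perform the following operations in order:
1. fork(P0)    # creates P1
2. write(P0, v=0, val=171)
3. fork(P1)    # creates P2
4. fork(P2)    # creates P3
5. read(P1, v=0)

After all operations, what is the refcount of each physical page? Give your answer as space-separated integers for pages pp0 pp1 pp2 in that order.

Answer: 3 4 1

Derivation:
Op 1: fork(P0) -> P1. 2 ppages; refcounts: pp0:2 pp1:2
Op 2: write(P0, v0, 171). refcount(pp0)=2>1 -> COPY to pp2. 3 ppages; refcounts: pp0:1 pp1:2 pp2:1
Op 3: fork(P1) -> P2. 3 ppages; refcounts: pp0:2 pp1:3 pp2:1
Op 4: fork(P2) -> P3. 3 ppages; refcounts: pp0:3 pp1:4 pp2:1
Op 5: read(P1, v0) -> 29. No state change.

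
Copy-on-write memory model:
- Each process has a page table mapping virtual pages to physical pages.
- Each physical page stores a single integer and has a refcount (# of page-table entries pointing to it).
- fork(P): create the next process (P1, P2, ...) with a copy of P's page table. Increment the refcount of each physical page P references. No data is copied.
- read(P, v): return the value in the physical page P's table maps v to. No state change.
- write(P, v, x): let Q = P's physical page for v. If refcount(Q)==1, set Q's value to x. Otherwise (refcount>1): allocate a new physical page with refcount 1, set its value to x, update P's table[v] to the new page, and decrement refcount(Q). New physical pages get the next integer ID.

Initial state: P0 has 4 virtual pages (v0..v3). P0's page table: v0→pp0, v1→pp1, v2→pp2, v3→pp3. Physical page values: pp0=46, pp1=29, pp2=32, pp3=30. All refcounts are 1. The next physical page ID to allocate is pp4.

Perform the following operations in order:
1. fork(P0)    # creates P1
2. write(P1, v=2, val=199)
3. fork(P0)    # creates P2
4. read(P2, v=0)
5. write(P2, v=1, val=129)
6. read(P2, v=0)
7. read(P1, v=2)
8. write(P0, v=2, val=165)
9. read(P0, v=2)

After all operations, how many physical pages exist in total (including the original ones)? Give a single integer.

Answer: 7

Derivation:
Op 1: fork(P0) -> P1. 4 ppages; refcounts: pp0:2 pp1:2 pp2:2 pp3:2
Op 2: write(P1, v2, 199). refcount(pp2)=2>1 -> COPY to pp4. 5 ppages; refcounts: pp0:2 pp1:2 pp2:1 pp3:2 pp4:1
Op 3: fork(P0) -> P2. 5 ppages; refcounts: pp0:3 pp1:3 pp2:2 pp3:3 pp4:1
Op 4: read(P2, v0) -> 46. No state change.
Op 5: write(P2, v1, 129). refcount(pp1)=3>1 -> COPY to pp5. 6 ppages; refcounts: pp0:3 pp1:2 pp2:2 pp3:3 pp4:1 pp5:1
Op 6: read(P2, v0) -> 46. No state change.
Op 7: read(P1, v2) -> 199. No state change.
Op 8: write(P0, v2, 165). refcount(pp2)=2>1 -> COPY to pp6. 7 ppages; refcounts: pp0:3 pp1:2 pp2:1 pp3:3 pp4:1 pp5:1 pp6:1
Op 9: read(P0, v2) -> 165. No state change.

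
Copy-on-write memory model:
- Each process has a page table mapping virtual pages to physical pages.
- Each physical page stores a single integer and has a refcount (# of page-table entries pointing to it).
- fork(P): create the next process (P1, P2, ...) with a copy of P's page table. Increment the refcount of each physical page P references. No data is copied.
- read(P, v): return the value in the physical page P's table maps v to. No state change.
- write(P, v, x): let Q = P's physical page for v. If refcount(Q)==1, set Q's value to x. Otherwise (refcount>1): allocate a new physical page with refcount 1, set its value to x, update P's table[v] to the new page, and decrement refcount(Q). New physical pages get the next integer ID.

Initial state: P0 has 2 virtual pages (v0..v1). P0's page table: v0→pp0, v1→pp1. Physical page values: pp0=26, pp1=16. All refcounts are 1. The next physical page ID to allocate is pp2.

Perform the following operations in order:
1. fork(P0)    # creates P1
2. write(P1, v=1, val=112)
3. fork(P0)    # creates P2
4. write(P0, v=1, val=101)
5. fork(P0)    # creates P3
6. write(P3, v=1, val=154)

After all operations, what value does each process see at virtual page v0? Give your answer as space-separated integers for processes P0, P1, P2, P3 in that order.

Op 1: fork(P0) -> P1. 2 ppages; refcounts: pp0:2 pp1:2
Op 2: write(P1, v1, 112). refcount(pp1)=2>1 -> COPY to pp2. 3 ppages; refcounts: pp0:2 pp1:1 pp2:1
Op 3: fork(P0) -> P2. 3 ppages; refcounts: pp0:3 pp1:2 pp2:1
Op 4: write(P0, v1, 101). refcount(pp1)=2>1 -> COPY to pp3. 4 ppages; refcounts: pp0:3 pp1:1 pp2:1 pp3:1
Op 5: fork(P0) -> P3. 4 ppages; refcounts: pp0:4 pp1:1 pp2:1 pp3:2
Op 6: write(P3, v1, 154). refcount(pp3)=2>1 -> COPY to pp4. 5 ppages; refcounts: pp0:4 pp1:1 pp2:1 pp3:1 pp4:1
P0: v0 -> pp0 = 26
P1: v0 -> pp0 = 26
P2: v0 -> pp0 = 26
P3: v0 -> pp0 = 26

Answer: 26 26 26 26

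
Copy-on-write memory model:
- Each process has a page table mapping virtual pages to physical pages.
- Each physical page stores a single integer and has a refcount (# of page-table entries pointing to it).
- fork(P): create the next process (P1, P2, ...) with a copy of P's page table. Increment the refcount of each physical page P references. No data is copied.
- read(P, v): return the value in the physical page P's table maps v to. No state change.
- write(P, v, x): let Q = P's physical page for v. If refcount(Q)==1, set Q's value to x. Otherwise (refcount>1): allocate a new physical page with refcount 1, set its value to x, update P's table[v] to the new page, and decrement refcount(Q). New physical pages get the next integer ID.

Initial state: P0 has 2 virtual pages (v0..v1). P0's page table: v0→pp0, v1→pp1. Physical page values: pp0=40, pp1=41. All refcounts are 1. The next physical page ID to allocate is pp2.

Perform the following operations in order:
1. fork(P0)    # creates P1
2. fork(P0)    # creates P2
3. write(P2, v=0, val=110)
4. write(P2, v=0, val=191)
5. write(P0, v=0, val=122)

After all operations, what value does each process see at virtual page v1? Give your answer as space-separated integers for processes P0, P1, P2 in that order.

Answer: 41 41 41

Derivation:
Op 1: fork(P0) -> P1. 2 ppages; refcounts: pp0:2 pp1:2
Op 2: fork(P0) -> P2. 2 ppages; refcounts: pp0:3 pp1:3
Op 3: write(P2, v0, 110). refcount(pp0)=3>1 -> COPY to pp2. 3 ppages; refcounts: pp0:2 pp1:3 pp2:1
Op 4: write(P2, v0, 191). refcount(pp2)=1 -> write in place. 3 ppages; refcounts: pp0:2 pp1:3 pp2:1
Op 5: write(P0, v0, 122). refcount(pp0)=2>1 -> COPY to pp3. 4 ppages; refcounts: pp0:1 pp1:3 pp2:1 pp3:1
P0: v1 -> pp1 = 41
P1: v1 -> pp1 = 41
P2: v1 -> pp1 = 41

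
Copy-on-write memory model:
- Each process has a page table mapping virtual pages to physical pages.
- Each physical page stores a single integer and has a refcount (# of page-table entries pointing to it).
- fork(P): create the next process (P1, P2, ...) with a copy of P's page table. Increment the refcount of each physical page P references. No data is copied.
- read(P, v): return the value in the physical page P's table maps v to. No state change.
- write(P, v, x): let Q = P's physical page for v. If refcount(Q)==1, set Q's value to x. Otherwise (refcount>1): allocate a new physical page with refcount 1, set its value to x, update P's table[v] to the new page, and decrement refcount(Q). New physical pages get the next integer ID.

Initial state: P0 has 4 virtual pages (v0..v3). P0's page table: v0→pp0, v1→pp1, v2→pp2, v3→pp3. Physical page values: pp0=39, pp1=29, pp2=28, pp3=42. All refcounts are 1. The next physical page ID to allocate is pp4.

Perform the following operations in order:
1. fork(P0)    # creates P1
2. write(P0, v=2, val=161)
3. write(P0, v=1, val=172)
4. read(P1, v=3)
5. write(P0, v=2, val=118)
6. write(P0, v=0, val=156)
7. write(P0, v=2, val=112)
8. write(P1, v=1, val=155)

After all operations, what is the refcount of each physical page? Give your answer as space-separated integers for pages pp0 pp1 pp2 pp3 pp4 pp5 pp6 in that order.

Op 1: fork(P0) -> P1. 4 ppages; refcounts: pp0:2 pp1:2 pp2:2 pp3:2
Op 2: write(P0, v2, 161). refcount(pp2)=2>1 -> COPY to pp4. 5 ppages; refcounts: pp0:2 pp1:2 pp2:1 pp3:2 pp4:1
Op 3: write(P0, v1, 172). refcount(pp1)=2>1 -> COPY to pp5. 6 ppages; refcounts: pp0:2 pp1:1 pp2:1 pp3:2 pp4:1 pp5:1
Op 4: read(P1, v3) -> 42. No state change.
Op 5: write(P0, v2, 118). refcount(pp4)=1 -> write in place. 6 ppages; refcounts: pp0:2 pp1:1 pp2:1 pp3:2 pp4:1 pp5:1
Op 6: write(P0, v0, 156). refcount(pp0)=2>1 -> COPY to pp6. 7 ppages; refcounts: pp0:1 pp1:1 pp2:1 pp3:2 pp4:1 pp5:1 pp6:1
Op 7: write(P0, v2, 112). refcount(pp4)=1 -> write in place. 7 ppages; refcounts: pp0:1 pp1:1 pp2:1 pp3:2 pp4:1 pp5:1 pp6:1
Op 8: write(P1, v1, 155). refcount(pp1)=1 -> write in place. 7 ppages; refcounts: pp0:1 pp1:1 pp2:1 pp3:2 pp4:1 pp5:1 pp6:1

Answer: 1 1 1 2 1 1 1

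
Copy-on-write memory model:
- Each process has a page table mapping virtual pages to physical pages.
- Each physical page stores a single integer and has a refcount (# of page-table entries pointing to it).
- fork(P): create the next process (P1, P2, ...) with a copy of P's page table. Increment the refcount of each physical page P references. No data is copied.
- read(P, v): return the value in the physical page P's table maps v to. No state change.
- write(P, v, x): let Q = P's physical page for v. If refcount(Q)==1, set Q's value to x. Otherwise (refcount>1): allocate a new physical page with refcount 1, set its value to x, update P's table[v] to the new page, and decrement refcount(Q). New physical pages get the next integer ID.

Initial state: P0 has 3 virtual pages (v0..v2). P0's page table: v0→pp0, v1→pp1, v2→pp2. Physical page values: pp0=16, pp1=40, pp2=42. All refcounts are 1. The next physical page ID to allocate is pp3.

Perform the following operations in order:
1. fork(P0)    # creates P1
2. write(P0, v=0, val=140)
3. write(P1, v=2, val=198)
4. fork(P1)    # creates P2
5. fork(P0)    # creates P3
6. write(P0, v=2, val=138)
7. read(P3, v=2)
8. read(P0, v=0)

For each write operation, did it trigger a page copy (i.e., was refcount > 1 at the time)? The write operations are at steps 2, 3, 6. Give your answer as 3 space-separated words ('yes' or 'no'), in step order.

Op 1: fork(P0) -> P1. 3 ppages; refcounts: pp0:2 pp1:2 pp2:2
Op 2: write(P0, v0, 140). refcount(pp0)=2>1 -> COPY to pp3. 4 ppages; refcounts: pp0:1 pp1:2 pp2:2 pp3:1
Op 3: write(P1, v2, 198). refcount(pp2)=2>1 -> COPY to pp4. 5 ppages; refcounts: pp0:1 pp1:2 pp2:1 pp3:1 pp4:1
Op 4: fork(P1) -> P2. 5 ppages; refcounts: pp0:2 pp1:3 pp2:1 pp3:1 pp4:2
Op 5: fork(P0) -> P3. 5 ppages; refcounts: pp0:2 pp1:4 pp2:2 pp3:2 pp4:2
Op 6: write(P0, v2, 138). refcount(pp2)=2>1 -> COPY to pp5. 6 ppages; refcounts: pp0:2 pp1:4 pp2:1 pp3:2 pp4:2 pp5:1
Op 7: read(P3, v2) -> 42. No state change.
Op 8: read(P0, v0) -> 140. No state change.

yes yes yes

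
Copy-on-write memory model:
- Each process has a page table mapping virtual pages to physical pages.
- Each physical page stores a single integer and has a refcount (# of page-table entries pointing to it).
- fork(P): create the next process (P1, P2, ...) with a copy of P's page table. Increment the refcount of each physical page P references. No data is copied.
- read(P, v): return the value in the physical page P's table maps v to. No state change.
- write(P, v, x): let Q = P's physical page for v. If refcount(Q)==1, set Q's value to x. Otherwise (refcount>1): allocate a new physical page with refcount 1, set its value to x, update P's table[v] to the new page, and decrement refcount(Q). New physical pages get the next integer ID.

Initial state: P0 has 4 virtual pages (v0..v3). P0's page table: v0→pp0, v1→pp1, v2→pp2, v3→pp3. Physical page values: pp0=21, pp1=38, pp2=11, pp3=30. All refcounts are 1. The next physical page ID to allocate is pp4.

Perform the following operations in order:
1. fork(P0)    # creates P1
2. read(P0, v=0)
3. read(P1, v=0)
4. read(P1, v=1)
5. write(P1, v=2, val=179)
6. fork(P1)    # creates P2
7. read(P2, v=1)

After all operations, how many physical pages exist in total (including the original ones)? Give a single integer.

Answer: 5

Derivation:
Op 1: fork(P0) -> P1. 4 ppages; refcounts: pp0:2 pp1:2 pp2:2 pp3:2
Op 2: read(P0, v0) -> 21. No state change.
Op 3: read(P1, v0) -> 21. No state change.
Op 4: read(P1, v1) -> 38. No state change.
Op 5: write(P1, v2, 179). refcount(pp2)=2>1 -> COPY to pp4. 5 ppages; refcounts: pp0:2 pp1:2 pp2:1 pp3:2 pp4:1
Op 6: fork(P1) -> P2. 5 ppages; refcounts: pp0:3 pp1:3 pp2:1 pp3:3 pp4:2
Op 7: read(P2, v1) -> 38. No state change.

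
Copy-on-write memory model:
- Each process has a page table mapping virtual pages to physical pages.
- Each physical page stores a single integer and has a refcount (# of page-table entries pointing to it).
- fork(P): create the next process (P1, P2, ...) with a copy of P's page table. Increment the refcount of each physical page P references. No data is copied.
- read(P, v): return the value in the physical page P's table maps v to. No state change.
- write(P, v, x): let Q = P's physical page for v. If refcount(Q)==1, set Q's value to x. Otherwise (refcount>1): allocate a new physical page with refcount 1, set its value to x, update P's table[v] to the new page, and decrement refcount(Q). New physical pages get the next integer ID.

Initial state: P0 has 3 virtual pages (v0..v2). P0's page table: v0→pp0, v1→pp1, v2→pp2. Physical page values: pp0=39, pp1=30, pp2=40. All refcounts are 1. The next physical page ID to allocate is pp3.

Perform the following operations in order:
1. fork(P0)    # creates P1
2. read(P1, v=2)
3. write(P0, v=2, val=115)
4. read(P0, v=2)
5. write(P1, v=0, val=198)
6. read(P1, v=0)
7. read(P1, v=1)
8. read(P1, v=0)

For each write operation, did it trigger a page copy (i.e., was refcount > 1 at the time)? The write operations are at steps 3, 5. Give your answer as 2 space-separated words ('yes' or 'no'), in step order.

Op 1: fork(P0) -> P1. 3 ppages; refcounts: pp0:2 pp1:2 pp2:2
Op 2: read(P1, v2) -> 40. No state change.
Op 3: write(P0, v2, 115). refcount(pp2)=2>1 -> COPY to pp3. 4 ppages; refcounts: pp0:2 pp1:2 pp2:1 pp3:1
Op 4: read(P0, v2) -> 115. No state change.
Op 5: write(P1, v0, 198). refcount(pp0)=2>1 -> COPY to pp4. 5 ppages; refcounts: pp0:1 pp1:2 pp2:1 pp3:1 pp4:1
Op 6: read(P1, v0) -> 198. No state change.
Op 7: read(P1, v1) -> 30. No state change.
Op 8: read(P1, v0) -> 198. No state change.

yes yes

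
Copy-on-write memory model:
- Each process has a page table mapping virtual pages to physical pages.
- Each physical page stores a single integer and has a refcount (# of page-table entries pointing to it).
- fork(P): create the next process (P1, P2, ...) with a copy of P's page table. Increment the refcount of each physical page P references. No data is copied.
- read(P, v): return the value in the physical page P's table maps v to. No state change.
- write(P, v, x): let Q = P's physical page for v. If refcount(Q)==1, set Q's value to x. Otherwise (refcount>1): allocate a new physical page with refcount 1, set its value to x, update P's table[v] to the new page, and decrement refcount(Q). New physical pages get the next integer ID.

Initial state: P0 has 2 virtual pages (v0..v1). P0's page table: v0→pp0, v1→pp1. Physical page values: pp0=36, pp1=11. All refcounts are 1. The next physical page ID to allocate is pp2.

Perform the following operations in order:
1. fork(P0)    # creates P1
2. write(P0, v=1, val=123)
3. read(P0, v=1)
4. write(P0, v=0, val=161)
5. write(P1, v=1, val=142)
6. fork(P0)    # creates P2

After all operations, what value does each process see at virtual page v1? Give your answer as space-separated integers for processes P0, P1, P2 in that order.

Op 1: fork(P0) -> P1. 2 ppages; refcounts: pp0:2 pp1:2
Op 2: write(P0, v1, 123). refcount(pp1)=2>1 -> COPY to pp2. 3 ppages; refcounts: pp0:2 pp1:1 pp2:1
Op 3: read(P0, v1) -> 123. No state change.
Op 4: write(P0, v0, 161). refcount(pp0)=2>1 -> COPY to pp3. 4 ppages; refcounts: pp0:1 pp1:1 pp2:1 pp3:1
Op 5: write(P1, v1, 142). refcount(pp1)=1 -> write in place. 4 ppages; refcounts: pp0:1 pp1:1 pp2:1 pp3:1
Op 6: fork(P0) -> P2. 4 ppages; refcounts: pp0:1 pp1:1 pp2:2 pp3:2
P0: v1 -> pp2 = 123
P1: v1 -> pp1 = 142
P2: v1 -> pp2 = 123

Answer: 123 142 123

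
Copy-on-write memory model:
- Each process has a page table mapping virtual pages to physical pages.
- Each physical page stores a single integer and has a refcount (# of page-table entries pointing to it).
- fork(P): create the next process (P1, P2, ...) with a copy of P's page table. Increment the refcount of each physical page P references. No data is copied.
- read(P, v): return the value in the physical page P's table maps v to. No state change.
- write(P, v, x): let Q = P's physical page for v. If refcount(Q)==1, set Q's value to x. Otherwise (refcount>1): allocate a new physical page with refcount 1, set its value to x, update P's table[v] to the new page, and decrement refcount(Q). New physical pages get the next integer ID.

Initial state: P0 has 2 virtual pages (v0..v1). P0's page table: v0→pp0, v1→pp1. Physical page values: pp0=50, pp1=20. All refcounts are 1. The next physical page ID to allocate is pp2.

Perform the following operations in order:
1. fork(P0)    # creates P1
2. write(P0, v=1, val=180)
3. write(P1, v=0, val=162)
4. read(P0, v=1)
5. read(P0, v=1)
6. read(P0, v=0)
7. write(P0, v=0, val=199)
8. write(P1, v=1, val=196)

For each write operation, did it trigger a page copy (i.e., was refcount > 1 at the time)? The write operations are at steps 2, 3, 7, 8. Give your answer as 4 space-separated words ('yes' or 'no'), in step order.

Op 1: fork(P0) -> P1. 2 ppages; refcounts: pp0:2 pp1:2
Op 2: write(P0, v1, 180). refcount(pp1)=2>1 -> COPY to pp2. 3 ppages; refcounts: pp0:2 pp1:1 pp2:1
Op 3: write(P1, v0, 162). refcount(pp0)=2>1 -> COPY to pp3. 4 ppages; refcounts: pp0:1 pp1:1 pp2:1 pp3:1
Op 4: read(P0, v1) -> 180. No state change.
Op 5: read(P0, v1) -> 180. No state change.
Op 6: read(P0, v0) -> 50. No state change.
Op 7: write(P0, v0, 199). refcount(pp0)=1 -> write in place. 4 ppages; refcounts: pp0:1 pp1:1 pp2:1 pp3:1
Op 8: write(P1, v1, 196). refcount(pp1)=1 -> write in place. 4 ppages; refcounts: pp0:1 pp1:1 pp2:1 pp3:1

yes yes no no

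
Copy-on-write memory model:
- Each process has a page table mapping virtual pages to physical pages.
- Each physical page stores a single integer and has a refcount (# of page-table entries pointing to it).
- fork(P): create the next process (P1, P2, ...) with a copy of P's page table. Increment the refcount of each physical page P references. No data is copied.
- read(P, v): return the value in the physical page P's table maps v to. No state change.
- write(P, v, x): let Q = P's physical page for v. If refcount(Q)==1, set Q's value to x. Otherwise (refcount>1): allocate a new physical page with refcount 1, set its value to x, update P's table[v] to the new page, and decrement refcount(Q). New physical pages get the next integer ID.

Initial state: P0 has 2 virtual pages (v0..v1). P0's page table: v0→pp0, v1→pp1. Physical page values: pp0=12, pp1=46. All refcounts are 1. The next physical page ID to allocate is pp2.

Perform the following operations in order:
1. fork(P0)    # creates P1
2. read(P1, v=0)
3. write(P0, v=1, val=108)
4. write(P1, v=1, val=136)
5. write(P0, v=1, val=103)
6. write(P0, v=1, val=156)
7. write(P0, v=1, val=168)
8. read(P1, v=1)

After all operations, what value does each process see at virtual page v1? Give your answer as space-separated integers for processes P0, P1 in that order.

Op 1: fork(P0) -> P1. 2 ppages; refcounts: pp0:2 pp1:2
Op 2: read(P1, v0) -> 12. No state change.
Op 3: write(P0, v1, 108). refcount(pp1)=2>1 -> COPY to pp2. 3 ppages; refcounts: pp0:2 pp1:1 pp2:1
Op 4: write(P1, v1, 136). refcount(pp1)=1 -> write in place. 3 ppages; refcounts: pp0:2 pp1:1 pp2:1
Op 5: write(P0, v1, 103). refcount(pp2)=1 -> write in place. 3 ppages; refcounts: pp0:2 pp1:1 pp2:1
Op 6: write(P0, v1, 156). refcount(pp2)=1 -> write in place. 3 ppages; refcounts: pp0:2 pp1:1 pp2:1
Op 7: write(P0, v1, 168). refcount(pp2)=1 -> write in place. 3 ppages; refcounts: pp0:2 pp1:1 pp2:1
Op 8: read(P1, v1) -> 136. No state change.
P0: v1 -> pp2 = 168
P1: v1 -> pp1 = 136

Answer: 168 136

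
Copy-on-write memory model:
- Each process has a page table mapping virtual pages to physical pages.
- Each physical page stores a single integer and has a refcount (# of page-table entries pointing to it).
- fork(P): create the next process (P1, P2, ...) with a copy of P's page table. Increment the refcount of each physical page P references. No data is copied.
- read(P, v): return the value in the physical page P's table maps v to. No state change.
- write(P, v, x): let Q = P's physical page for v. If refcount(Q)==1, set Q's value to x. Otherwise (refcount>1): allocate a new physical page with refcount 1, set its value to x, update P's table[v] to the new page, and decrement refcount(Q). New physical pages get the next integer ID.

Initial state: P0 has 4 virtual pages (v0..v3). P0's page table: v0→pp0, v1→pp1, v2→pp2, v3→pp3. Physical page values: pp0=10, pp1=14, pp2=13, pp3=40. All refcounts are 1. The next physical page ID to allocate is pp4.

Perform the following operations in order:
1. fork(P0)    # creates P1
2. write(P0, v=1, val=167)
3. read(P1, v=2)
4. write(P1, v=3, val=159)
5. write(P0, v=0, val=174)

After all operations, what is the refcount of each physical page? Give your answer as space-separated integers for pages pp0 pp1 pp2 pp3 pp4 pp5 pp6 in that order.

Op 1: fork(P0) -> P1. 4 ppages; refcounts: pp0:2 pp1:2 pp2:2 pp3:2
Op 2: write(P0, v1, 167). refcount(pp1)=2>1 -> COPY to pp4. 5 ppages; refcounts: pp0:2 pp1:1 pp2:2 pp3:2 pp4:1
Op 3: read(P1, v2) -> 13. No state change.
Op 4: write(P1, v3, 159). refcount(pp3)=2>1 -> COPY to pp5. 6 ppages; refcounts: pp0:2 pp1:1 pp2:2 pp3:1 pp4:1 pp5:1
Op 5: write(P0, v0, 174). refcount(pp0)=2>1 -> COPY to pp6. 7 ppages; refcounts: pp0:1 pp1:1 pp2:2 pp3:1 pp4:1 pp5:1 pp6:1

Answer: 1 1 2 1 1 1 1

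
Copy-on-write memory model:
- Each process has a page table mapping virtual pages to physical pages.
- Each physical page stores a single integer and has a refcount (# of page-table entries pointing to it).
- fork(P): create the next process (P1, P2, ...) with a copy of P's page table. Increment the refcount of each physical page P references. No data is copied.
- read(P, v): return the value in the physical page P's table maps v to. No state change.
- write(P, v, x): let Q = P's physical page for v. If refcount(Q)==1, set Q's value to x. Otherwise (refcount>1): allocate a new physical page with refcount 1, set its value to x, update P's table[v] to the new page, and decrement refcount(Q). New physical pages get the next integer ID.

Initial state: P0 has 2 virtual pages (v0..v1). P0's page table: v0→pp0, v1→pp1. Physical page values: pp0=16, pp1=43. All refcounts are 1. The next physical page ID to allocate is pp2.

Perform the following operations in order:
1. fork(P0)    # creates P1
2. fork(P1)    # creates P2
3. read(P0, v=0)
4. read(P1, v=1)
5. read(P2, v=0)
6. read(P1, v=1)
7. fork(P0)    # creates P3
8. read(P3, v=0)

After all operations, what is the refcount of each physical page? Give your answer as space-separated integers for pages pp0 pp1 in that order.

Op 1: fork(P0) -> P1. 2 ppages; refcounts: pp0:2 pp1:2
Op 2: fork(P1) -> P2. 2 ppages; refcounts: pp0:3 pp1:3
Op 3: read(P0, v0) -> 16. No state change.
Op 4: read(P1, v1) -> 43. No state change.
Op 5: read(P2, v0) -> 16. No state change.
Op 6: read(P1, v1) -> 43. No state change.
Op 7: fork(P0) -> P3. 2 ppages; refcounts: pp0:4 pp1:4
Op 8: read(P3, v0) -> 16. No state change.

Answer: 4 4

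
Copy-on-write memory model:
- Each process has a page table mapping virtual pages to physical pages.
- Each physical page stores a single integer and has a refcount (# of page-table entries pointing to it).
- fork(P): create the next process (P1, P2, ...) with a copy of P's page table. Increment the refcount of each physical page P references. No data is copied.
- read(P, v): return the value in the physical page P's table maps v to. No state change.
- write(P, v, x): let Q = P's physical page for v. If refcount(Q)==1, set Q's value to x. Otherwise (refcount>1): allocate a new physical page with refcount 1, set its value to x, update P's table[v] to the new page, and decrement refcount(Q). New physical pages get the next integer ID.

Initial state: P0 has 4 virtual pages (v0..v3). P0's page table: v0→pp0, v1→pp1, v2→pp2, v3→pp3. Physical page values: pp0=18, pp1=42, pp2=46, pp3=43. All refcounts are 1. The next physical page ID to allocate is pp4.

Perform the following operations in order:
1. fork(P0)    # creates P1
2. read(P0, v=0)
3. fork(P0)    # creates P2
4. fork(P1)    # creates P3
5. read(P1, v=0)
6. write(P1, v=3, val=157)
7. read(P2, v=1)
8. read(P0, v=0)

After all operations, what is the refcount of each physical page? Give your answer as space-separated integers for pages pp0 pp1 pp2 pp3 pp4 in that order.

Op 1: fork(P0) -> P1. 4 ppages; refcounts: pp0:2 pp1:2 pp2:2 pp3:2
Op 2: read(P0, v0) -> 18. No state change.
Op 3: fork(P0) -> P2. 4 ppages; refcounts: pp0:3 pp1:3 pp2:3 pp3:3
Op 4: fork(P1) -> P3. 4 ppages; refcounts: pp0:4 pp1:4 pp2:4 pp3:4
Op 5: read(P1, v0) -> 18. No state change.
Op 6: write(P1, v3, 157). refcount(pp3)=4>1 -> COPY to pp4. 5 ppages; refcounts: pp0:4 pp1:4 pp2:4 pp3:3 pp4:1
Op 7: read(P2, v1) -> 42. No state change.
Op 8: read(P0, v0) -> 18. No state change.

Answer: 4 4 4 3 1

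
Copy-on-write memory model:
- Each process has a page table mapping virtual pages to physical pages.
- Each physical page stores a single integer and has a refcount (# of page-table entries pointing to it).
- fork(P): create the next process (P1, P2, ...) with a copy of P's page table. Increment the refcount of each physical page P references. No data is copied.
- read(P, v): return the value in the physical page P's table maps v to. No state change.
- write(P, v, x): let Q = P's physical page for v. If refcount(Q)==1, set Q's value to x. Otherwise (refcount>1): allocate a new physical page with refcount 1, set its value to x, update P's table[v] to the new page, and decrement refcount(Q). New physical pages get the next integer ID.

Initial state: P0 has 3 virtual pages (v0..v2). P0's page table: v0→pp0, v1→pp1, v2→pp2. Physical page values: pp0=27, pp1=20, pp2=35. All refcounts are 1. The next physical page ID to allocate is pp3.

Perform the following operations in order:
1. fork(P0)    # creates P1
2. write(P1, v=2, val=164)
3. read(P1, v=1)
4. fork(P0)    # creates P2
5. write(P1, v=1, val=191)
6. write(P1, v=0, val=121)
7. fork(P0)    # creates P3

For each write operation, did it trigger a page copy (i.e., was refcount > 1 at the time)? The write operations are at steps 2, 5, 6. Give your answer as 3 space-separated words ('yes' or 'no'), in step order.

Op 1: fork(P0) -> P1. 3 ppages; refcounts: pp0:2 pp1:2 pp2:2
Op 2: write(P1, v2, 164). refcount(pp2)=2>1 -> COPY to pp3. 4 ppages; refcounts: pp0:2 pp1:2 pp2:1 pp3:1
Op 3: read(P1, v1) -> 20. No state change.
Op 4: fork(P0) -> P2. 4 ppages; refcounts: pp0:3 pp1:3 pp2:2 pp3:1
Op 5: write(P1, v1, 191). refcount(pp1)=3>1 -> COPY to pp4. 5 ppages; refcounts: pp0:3 pp1:2 pp2:2 pp3:1 pp4:1
Op 6: write(P1, v0, 121). refcount(pp0)=3>1 -> COPY to pp5. 6 ppages; refcounts: pp0:2 pp1:2 pp2:2 pp3:1 pp4:1 pp5:1
Op 7: fork(P0) -> P3. 6 ppages; refcounts: pp0:3 pp1:3 pp2:3 pp3:1 pp4:1 pp5:1

yes yes yes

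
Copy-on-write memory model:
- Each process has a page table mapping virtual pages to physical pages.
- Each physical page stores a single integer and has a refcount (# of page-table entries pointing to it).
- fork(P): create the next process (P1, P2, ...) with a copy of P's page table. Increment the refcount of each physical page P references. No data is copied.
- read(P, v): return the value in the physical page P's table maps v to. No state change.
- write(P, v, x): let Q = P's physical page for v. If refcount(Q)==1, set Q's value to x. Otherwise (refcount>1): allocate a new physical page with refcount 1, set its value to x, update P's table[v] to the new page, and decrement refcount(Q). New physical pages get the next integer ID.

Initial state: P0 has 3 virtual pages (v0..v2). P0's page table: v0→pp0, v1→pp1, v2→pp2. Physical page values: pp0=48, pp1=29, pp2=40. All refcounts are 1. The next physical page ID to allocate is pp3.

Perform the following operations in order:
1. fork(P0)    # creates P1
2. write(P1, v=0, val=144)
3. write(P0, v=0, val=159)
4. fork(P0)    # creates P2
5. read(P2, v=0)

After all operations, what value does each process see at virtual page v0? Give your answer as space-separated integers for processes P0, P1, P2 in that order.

Answer: 159 144 159

Derivation:
Op 1: fork(P0) -> P1. 3 ppages; refcounts: pp0:2 pp1:2 pp2:2
Op 2: write(P1, v0, 144). refcount(pp0)=2>1 -> COPY to pp3. 4 ppages; refcounts: pp0:1 pp1:2 pp2:2 pp3:1
Op 3: write(P0, v0, 159). refcount(pp0)=1 -> write in place. 4 ppages; refcounts: pp0:1 pp1:2 pp2:2 pp3:1
Op 4: fork(P0) -> P2. 4 ppages; refcounts: pp0:2 pp1:3 pp2:3 pp3:1
Op 5: read(P2, v0) -> 159. No state change.
P0: v0 -> pp0 = 159
P1: v0 -> pp3 = 144
P2: v0 -> pp0 = 159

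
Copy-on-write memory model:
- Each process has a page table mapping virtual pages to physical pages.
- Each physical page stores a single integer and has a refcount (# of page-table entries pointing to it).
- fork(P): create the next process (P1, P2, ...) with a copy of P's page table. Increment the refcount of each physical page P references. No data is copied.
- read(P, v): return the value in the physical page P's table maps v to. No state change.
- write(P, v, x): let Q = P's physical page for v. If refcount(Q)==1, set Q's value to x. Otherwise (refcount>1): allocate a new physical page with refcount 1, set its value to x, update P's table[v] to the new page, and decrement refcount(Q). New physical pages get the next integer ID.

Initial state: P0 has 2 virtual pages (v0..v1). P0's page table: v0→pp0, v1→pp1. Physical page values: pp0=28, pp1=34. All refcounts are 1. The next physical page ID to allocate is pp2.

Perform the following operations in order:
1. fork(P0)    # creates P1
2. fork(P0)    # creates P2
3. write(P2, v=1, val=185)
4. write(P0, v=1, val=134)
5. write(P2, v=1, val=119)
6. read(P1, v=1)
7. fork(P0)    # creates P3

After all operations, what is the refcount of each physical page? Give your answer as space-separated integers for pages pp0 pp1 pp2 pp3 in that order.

Answer: 4 1 1 2

Derivation:
Op 1: fork(P0) -> P1. 2 ppages; refcounts: pp0:2 pp1:2
Op 2: fork(P0) -> P2. 2 ppages; refcounts: pp0:3 pp1:3
Op 3: write(P2, v1, 185). refcount(pp1)=3>1 -> COPY to pp2. 3 ppages; refcounts: pp0:3 pp1:2 pp2:1
Op 4: write(P0, v1, 134). refcount(pp1)=2>1 -> COPY to pp3. 4 ppages; refcounts: pp0:3 pp1:1 pp2:1 pp3:1
Op 5: write(P2, v1, 119). refcount(pp2)=1 -> write in place. 4 ppages; refcounts: pp0:3 pp1:1 pp2:1 pp3:1
Op 6: read(P1, v1) -> 34. No state change.
Op 7: fork(P0) -> P3. 4 ppages; refcounts: pp0:4 pp1:1 pp2:1 pp3:2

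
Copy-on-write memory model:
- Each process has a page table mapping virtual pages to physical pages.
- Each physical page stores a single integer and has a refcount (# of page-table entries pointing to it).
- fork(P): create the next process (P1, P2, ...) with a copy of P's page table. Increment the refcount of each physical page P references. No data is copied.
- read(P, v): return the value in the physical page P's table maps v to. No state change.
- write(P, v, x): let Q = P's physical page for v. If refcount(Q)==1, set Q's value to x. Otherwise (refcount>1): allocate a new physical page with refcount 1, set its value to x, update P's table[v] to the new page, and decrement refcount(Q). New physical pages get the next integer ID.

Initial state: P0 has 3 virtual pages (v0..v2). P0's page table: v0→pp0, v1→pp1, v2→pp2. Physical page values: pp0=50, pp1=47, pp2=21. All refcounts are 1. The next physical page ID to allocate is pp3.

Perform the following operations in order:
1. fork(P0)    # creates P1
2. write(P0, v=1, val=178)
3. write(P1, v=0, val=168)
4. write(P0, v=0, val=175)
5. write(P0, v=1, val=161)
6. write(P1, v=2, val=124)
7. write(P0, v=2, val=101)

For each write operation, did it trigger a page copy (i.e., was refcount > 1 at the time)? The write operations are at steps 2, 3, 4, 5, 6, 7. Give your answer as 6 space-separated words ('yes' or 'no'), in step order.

Op 1: fork(P0) -> P1. 3 ppages; refcounts: pp0:2 pp1:2 pp2:2
Op 2: write(P0, v1, 178). refcount(pp1)=2>1 -> COPY to pp3. 4 ppages; refcounts: pp0:2 pp1:1 pp2:2 pp3:1
Op 3: write(P1, v0, 168). refcount(pp0)=2>1 -> COPY to pp4. 5 ppages; refcounts: pp0:1 pp1:1 pp2:2 pp3:1 pp4:1
Op 4: write(P0, v0, 175). refcount(pp0)=1 -> write in place. 5 ppages; refcounts: pp0:1 pp1:1 pp2:2 pp3:1 pp4:1
Op 5: write(P0, v1, 161). refcount(pp3)=1 -> write in place. 5 ppages; refcounts: pp0:1 pp1:1 pp2:2 pp3:1 pp4:1
Op 6: write(P1, v2, 124). refcount(pp2)=2>1 -> COPY to pp5. 6 ppages; refcounts: pp0:1 pp1:1 pp2:1 pp3:1 pp4:1 pp5:1
Op 7: write(P0, v2, 101). refcount(pp2)=1 -> write in place. 6 ppages; refcounts: pp0:1 pp1:1 pp2:1 pp3:1 pp4:1 pp5:1

yes yes no no yes no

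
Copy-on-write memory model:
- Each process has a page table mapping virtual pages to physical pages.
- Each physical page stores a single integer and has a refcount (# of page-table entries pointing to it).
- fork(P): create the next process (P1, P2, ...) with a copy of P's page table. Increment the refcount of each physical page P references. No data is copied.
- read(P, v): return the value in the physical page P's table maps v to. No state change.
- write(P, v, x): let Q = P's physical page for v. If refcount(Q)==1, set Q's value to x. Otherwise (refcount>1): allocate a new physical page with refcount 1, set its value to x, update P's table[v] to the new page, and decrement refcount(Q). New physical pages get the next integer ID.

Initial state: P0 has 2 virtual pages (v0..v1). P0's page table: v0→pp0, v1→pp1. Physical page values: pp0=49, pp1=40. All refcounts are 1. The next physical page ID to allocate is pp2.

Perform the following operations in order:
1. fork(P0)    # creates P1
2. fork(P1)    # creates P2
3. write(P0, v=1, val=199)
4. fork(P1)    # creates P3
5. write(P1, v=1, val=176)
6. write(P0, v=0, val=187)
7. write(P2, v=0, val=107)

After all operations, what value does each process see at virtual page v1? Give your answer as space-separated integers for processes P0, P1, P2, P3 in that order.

Answer: 199 176 40 40

Derivation:
Op 1: fork(P0) -> P1. 2 ppages; refcounts: pp0:2 pp1:2
Op 2: fork(P1) -> P2. 2 ppages; refcounts: pp0:3 pp1:3
Op 3: write(P0, v1, 199). refcount(pp1)=3>1 -> COPY to pp2. 3 ppages; refcounts: pp0:3 pp1:2 pp2:1
Op 4: fork(P1) -> P3. 3 ppages; refcounts: pp0:4 pp1:3 pp2:1
Op 5: write(P1, v1, 176). refcount(pp1)=3>1 -> COPY to pp3. 4 ppages; refcounts: pp0:4 pp1:2 pp2:1 pp3:1
Op 6: write(P0, v0, 187). refcount(pp0)=4>1 -> COPY to pp4. 5 ppages; refcounts: pp0:3 pp1:2 pp2:1 pp3:1 pp4:1
Op 7: write(P2, v0, 107). refcount(pp0)=3>1 -> COPY to pp5. 6 ppages; refcounts: pp0:2 pp1:2 pp2:1 pp3:1 pp4:1 pp5:1
P0: v1 -> pp2 = 199
P1: v1 -> pp3 = 176
P2: v1 -> pp1 = 40
P3: v1 -> pp1 = 40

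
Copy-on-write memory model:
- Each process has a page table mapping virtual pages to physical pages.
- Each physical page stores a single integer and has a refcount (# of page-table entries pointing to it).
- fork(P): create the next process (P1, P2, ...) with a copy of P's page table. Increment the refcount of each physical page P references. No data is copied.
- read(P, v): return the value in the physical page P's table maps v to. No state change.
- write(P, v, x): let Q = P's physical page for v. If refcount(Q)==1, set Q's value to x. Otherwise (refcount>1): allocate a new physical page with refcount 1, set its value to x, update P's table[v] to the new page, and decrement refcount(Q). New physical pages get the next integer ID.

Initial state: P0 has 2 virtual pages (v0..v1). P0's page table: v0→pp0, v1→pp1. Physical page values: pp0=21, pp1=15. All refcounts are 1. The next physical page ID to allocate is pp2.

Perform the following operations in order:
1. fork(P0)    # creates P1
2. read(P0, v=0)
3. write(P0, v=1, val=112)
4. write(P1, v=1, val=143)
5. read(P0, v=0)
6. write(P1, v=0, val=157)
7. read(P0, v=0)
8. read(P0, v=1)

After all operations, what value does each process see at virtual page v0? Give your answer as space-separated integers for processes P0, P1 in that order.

Op 1: fork(P0) -> P1. 2 ppages; refcounts: pp0:2 pp1:2
Op 2: read(P0, v0) -> 21. No state change.
Op 3: write(P0, v1, 112). refcount(pp1)=2>1 -> COPY to pp2. 3 ppages; refcounts: pp0:2 pp1:1 pp2:1
Op 4: write(P1, v1, 143). refcount(pp1)=1 -> write in place. 3 ppages; refcounts: pp0:2 pp1:1 pp2:1
Op 5: read(P0, v0) -> 21. No state change.
Op 6: write(P1, v0, 157). refcount(pp0)=2>1 -> COPY to pp3. 4 ppages; refcounts: pp0:1 pp1:1 pp2:1 pp3:1
Op 7: read(P0, v0) -> 21. No state change.
Op 8: read(P0, v1) -> 112. No state change.
P0: v0 -> pp0 = 21
P1: v0 -> pp3 = 157

Answer: 21 157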